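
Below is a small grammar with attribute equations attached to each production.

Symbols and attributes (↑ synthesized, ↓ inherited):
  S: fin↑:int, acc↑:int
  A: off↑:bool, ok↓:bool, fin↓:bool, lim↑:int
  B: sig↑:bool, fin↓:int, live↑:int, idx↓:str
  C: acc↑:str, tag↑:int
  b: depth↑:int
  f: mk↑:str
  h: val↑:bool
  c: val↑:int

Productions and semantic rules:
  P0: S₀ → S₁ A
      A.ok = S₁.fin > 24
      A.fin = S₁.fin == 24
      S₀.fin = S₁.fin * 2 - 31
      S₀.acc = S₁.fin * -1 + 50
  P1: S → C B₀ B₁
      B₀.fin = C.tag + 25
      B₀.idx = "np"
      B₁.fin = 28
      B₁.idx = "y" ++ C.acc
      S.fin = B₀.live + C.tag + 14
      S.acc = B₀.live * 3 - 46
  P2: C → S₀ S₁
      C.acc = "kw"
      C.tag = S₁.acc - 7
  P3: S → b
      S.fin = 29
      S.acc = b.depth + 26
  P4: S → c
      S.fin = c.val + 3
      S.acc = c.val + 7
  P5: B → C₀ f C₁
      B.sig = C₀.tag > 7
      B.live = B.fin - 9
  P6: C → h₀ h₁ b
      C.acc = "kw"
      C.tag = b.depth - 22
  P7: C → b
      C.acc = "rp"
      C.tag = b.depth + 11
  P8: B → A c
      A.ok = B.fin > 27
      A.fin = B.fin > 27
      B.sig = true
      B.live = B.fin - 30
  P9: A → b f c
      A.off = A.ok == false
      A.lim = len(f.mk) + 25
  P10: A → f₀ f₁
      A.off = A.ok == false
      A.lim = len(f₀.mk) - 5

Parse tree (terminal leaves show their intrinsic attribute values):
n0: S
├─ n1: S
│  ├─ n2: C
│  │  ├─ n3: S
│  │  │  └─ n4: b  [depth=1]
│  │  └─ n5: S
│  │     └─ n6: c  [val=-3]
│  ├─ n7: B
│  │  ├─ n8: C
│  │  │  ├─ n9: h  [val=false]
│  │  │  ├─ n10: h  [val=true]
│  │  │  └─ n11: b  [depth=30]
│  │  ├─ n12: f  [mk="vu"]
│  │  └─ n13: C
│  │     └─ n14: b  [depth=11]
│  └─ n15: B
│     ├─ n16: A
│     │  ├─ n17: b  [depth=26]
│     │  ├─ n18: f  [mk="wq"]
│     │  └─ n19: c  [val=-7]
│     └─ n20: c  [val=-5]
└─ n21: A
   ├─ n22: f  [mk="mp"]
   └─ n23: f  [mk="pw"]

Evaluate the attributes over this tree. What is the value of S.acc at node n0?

1. n4.depth = 1  [terminal]
2. n3.fin = 29  [29]
3. n3.acc = 27  [b.depth + 26]
4. n6.val = -3  [terminal]
5. n5.fin = 0  [c.val + 3]
6. n5.acc = 4  [c.val + 7]
7. n2.acc = "kw"  ["kw"]
8. n2.tag = -3  [S₁.acc - 7]
9. n7.fin = 22  [C.tag + 25]
10. n7.idx = "np"  ["np"]
11. n9.val = false  [terminal]
12. n10.val = true  [terminal]
13. n11.depth = 30  [terminal]
14. n8.acc = "kw"  ["kw"]
15. n8.tag = 8  [b.depth - 22]
16. n12.mk = "vu"  [terminal]
17. n14.depth = 11  [terminal]
18. n13.acc = "rp"  ["rp"]
19. n13.tag = 22  [b.depth + 11]
20. n7.sig = true  [C₀.tag > 7]
21. n7.live = 13  [B.fin - 9]
22. n15.fin = 28  [28]
23. n15.idx = "ykw"  ["y" ++ C.acc]
24. n16.ok = true  [B.fin > 27]
25. n16.fin = true  [B.fin > 27]
26. n17.depth = 26  [terminal]
27. n18.mk = "wq"  [terminal]
28. n19.val = -7  [terminal]
29. n16.off = false  [A.ok == false]
30. n16.lim = 27  [len(f.mk) + 25]
31. n20.val = -5  [terminal]
32. n15.sig = true  [true]
33. n15.live = -2  [B.fin - 30]
34. n1.fin = 24  [B₀.live + C.tag + 14]
35. n1.acc = -7  [B₀.live * 3 - 46]
36. n21.ok = false  [S₁.fin > 24]
37. n21.fin = true  [S₁.fin == 24]
38. n22.mk = "mp"  [terminal]
39. n23.mk = "pw"  [terminal]
40. n21.off = true  [A.ok == false]
41. n21.lim = -3  [len(f₀.mk) - 5]
42. n0.fin = 17  [S₁.fin * 2 - 31]
43. n0.acc = 26  [S₁.fin * -1 + 50]

26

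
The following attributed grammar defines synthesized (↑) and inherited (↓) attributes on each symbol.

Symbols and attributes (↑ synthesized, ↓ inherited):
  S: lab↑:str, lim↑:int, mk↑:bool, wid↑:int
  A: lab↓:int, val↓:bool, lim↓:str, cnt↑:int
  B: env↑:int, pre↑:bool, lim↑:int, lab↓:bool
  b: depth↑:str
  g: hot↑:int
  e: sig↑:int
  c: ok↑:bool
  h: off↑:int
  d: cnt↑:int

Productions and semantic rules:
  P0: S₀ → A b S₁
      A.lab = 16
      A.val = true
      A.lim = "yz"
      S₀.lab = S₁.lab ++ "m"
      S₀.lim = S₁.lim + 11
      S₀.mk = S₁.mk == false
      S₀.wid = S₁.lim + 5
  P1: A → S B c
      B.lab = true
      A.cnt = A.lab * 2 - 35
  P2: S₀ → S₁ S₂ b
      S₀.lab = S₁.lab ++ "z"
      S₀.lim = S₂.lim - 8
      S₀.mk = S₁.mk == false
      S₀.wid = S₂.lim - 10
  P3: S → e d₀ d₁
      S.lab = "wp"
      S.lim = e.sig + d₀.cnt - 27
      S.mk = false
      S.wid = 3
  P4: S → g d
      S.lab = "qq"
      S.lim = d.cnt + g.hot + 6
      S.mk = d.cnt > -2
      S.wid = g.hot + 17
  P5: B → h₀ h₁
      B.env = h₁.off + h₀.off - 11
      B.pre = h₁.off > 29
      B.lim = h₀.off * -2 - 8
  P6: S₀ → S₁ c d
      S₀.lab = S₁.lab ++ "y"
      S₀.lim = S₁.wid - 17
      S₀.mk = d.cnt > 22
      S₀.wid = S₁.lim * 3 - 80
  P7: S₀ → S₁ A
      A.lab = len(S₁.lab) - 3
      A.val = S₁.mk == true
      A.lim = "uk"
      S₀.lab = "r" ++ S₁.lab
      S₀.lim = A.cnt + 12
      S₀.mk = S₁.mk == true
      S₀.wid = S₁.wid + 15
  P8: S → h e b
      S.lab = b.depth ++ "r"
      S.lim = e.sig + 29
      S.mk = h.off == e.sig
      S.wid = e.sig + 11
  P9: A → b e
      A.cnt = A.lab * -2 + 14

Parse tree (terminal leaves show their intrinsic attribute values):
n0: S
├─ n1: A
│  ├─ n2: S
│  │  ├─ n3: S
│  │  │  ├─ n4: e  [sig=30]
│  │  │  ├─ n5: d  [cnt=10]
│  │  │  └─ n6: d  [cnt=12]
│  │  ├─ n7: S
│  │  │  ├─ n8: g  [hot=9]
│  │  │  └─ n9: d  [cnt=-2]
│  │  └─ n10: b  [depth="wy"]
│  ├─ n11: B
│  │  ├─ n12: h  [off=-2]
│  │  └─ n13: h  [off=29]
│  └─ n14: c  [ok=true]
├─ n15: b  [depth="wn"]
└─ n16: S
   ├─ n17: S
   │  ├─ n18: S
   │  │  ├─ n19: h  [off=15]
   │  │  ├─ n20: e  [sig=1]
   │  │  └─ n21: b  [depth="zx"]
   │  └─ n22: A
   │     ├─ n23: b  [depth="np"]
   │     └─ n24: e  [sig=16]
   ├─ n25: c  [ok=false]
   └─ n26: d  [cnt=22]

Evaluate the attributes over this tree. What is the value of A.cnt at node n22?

14

1. n1.lab = 16  [16]
2. n1.val = true  [true]
3. n1.lim = "yz"  ["yz"]
4. n4.sig = 30  [terminal]
5. n5.cnt = 10  [terminal]
6. n6.cnt = 12  [terminal]
7. n3.lab = "wp"  ["wp"]
8. n3.lim = 13  [e.sig + d₀.cnt - 27]
9. n3.mk = false  [false]
10. n3.wid = 3  [3]
11. n8.hot = 9  [terminal]
12. n9.cnt = -2  [terminal]
13. n7.lab = "qq"  ["qq"]
14. n7.lim = 13  [d.cnt + g.hot + 6]
15. n7.mk = false  [d.cnt > -2]
16. n7.wid = 26  [g.hot + 17]
17. n10.depth = "wy"  [terminal]
18. n2.lab = "wpz"  [S₁.lab ++ "z"]
19. n2.lim = 5  [S₂.lim - 8]
20. n2.mk = true  [S₁.mk == false]
21. n2.wid = 3  [S₂.lim - 10]
22. n11.lab = true  [true]
23. n12.off = -2  [terminal]
24. n13.off = 29  [terminal]
25. n11.env = 16  [h₁.off + h₀.off - 11]
26. n11.pre = false  [h₁.off > 29]
27. n11.lim = -4  [h₀.off * -2 - 8]
28. n14.ok = true  [terminal]
29. n1.cnt = -3  [A.lab * 2 - 35]
30. n15.depth = "wn"  [terminal]
31. n19.off = 15  [terminal]
32. n20.sig = 1  [terminal]
33. n21.depth = "zx"  [terminal]
34. n18.lab = "zxr"  [b.depth ++ "r"]
35. n18.lim = 30  [e.sig + 29]
36. n18.mk = false  [h.off == e.sig]
37. n18.wid = 12  [e.sig + 11]
38. n22.lab = 0  [len(S₁.lab) - 3]
39. n22.val = false  [S₁.mk == true]
40. n22.lim = "uk"  ["uk"]
41. n23.depth = "np"  [terminal]
42. n24.sig = 16  [terminal]
43. n22.cnt = 14  [A.lab * -2 + 14]
44. n17.lab = "rzxr"  ["r" ++ S₁.lab]
45. n17.lim = 26  [A.cnt + 12]
46. n17.mk = false  [S₁.mk == true]
47. n17.wid = 27  [S₁.wid + 15]
48. n25.ok = false  [terminal]
49. n26.cnt = 22  [terminal]
50. n16.lab = "rzxry"  [S₁.lab ++ "y"]
51. n16.lim = 10  [S₁.wid - 17]
52. n16.mk = false  [d.cnt > 22]
53. n16.wid = -2  [S₁.lim * 3 - 80]
54. n0.lab = "rzxrym"  [S₁.lab ++ "m"]
55. n0.lim = 21  [S₁.lim + 11]
56. n0.mk = true  [S₁.mk == false]
57. n0.wid = 15  [S₁.lim + 5]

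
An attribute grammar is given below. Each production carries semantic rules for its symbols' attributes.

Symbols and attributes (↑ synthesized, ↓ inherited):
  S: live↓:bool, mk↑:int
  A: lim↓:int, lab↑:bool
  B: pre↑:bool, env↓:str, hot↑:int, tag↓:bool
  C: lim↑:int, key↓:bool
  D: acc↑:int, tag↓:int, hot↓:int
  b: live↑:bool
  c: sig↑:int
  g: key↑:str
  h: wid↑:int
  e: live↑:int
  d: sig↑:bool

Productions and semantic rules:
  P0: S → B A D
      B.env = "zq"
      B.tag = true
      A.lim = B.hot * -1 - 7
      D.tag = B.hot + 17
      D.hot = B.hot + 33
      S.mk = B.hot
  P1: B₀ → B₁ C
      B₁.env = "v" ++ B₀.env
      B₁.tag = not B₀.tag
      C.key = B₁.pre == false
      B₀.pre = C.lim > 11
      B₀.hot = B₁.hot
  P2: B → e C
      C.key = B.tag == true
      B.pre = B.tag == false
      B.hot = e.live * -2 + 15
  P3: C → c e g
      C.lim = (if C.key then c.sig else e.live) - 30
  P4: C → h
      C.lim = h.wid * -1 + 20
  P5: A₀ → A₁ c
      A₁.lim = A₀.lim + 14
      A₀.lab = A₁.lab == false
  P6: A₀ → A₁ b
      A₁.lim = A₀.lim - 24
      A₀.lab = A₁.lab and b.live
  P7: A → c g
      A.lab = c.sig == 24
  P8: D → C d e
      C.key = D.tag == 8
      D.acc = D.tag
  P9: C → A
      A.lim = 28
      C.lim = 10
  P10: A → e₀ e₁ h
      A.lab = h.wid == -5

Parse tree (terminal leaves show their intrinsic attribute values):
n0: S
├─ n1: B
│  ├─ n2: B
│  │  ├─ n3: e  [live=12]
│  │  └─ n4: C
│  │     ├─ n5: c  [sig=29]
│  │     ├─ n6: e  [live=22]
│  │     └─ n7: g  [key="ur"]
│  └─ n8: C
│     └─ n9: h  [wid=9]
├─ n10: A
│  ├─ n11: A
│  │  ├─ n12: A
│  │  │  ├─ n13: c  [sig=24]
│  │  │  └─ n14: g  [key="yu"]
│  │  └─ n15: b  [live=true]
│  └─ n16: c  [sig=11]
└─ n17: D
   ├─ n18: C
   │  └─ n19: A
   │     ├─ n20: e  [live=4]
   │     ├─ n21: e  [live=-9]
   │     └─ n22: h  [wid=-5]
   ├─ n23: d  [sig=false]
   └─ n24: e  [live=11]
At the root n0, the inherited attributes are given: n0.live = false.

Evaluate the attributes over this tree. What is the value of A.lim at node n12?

-8

1. n0.live = false  [given at root]
2. n1.env = "zq"  ["zq"]
3. n1.tag = true  [true]
4. n2.env = "vzq"  ["v" ++ B₀.env]
5. n2.tag = false  [not B₀.tag]
6. n3.live = 12  [terminal]
7. n4.key = false  [B.tag == true]
8. n5.sig = 29  [terminal]
9. n6.live = 22  [terminal]
10. n7.key = "ur"  [terminal]
11. n4.lim = -8  [(if C.key then c.sig else e.live) - 30]
12. n2.pre = true  [B.tag == false]
13. n2.hot = -9  [e.live * -2 + 15]
14. n8.key = false  [B₁.pre == false]
15. n9.wid = 9  [terminal]
16. n8.lim = 11  [h.wid * -1 + 20]
17. n1.pre = false  [C.lim > 11]
18. n1.hot = -9  [B₁.hot]
19. n10.lim = 2  [B.hot * -1 - 7]
20. n11.lim = 16  [A₀.lim + 14]
21. n12.lim = -8  [A₀.lim - 24]
22. n13.sig = 24  [terminal]
23. n14.key = "yu"  [terminal]
24. n12.lab = true  [c.sig == 24]
25. n15.live = true  [terminal]
26. n11.lab = true  [A₁.lab and b.live]
27. n16.sig = 11  [terminal]
28. n10.lab = false  [A₁.lab == false]
29. n17.tag = 8  [B.hot + 17]
30. n17.hot = 24  [B.hot + 33]
31. n18.key = true  [D.tag == 8]
32. n19.lim = 28  [28]
33. n20.live = 4  [terminal]
34. n21.live = -9  [terminal]
35. n22.wid = -5  [terminal]
36. n19.lab = true  [h.wid == -5]
37. n18.lim = 10  [10]
38. n23.sig = false  [terminal]
39. n24.live = 11  [terminal]
40. n17.acc = 8  [D.tag]
41. n0.mk = -9  [B.hot]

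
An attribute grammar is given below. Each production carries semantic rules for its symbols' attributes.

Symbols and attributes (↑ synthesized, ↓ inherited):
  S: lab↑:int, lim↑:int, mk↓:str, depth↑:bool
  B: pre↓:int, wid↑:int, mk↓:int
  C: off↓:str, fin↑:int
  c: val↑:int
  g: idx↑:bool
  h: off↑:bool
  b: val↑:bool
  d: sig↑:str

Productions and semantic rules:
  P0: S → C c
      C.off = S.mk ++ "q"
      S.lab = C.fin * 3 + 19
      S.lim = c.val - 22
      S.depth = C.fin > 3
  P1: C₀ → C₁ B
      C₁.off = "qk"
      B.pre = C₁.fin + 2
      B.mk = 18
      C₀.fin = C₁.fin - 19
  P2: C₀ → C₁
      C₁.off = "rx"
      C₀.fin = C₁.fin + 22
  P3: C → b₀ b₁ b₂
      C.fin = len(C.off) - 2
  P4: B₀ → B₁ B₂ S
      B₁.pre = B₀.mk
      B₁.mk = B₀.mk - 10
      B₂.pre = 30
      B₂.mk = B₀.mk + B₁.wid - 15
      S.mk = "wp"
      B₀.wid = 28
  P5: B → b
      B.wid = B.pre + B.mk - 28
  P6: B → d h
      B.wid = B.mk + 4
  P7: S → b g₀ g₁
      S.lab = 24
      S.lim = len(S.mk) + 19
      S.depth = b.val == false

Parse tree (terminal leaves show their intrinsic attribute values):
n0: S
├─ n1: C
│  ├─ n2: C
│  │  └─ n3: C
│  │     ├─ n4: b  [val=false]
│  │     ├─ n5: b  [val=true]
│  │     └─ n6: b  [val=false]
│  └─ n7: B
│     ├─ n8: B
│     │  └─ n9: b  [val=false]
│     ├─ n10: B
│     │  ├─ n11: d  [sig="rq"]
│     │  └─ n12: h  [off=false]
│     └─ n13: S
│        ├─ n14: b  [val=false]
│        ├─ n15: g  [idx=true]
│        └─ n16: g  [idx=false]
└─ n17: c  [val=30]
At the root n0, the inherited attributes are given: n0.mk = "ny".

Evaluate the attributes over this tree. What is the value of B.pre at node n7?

1. n0.mk = "ny"  [given at root]
2. n1.off = "nyq"  [S.mk ++ "q"]
3. n2.off = "qk"  ["qk"]
4. n3.off = "rx"  ["rx"]
5. n4.val = false  [terminal]
6. n5.val = true  [terminal]
7. n6.val = false  [terminal]
8. n3.fin = 0  [len(C.off) - 2]
9. n2.fin = 22  [C₁.fin + 22]
10. n7.pre = 24  [C₁.fin + 2]
11. n7.mk = 18  [18]
12. n8.pre = 18  [B₀.mk]
13. n8.mk = 8  [B₀.mk - 10]
14. n9.val = false  [terminal]
15. n8.wid = -2  [B.pre + B.mk - 28]
16. n10.pre = 30  [30]
17. n10.mk = 1  [B₀.mk + B₁.wid - 15]
18. n11.sig = "rq"  [terminal]
19. n12.off = false  [terminal]
20. n10.wid = 5  [B.mk + 4]
21. n13.mk = "wp"  ["wp"]
22. n14.val = false  [terminal]
23. n15.idx = true  [terminal]
24. n16.idx = false  [terminal]
25. n13.lab = 24  [24]
26. n13.lim = 21  [len(S.mk) + 19]
27. n13.depth = true  [b.val == false]
28. n7.wid = 28  [28]
29. n1.fin = 3  [C₁.fin - 19]
30. n17.val = 30  [terminal]
31. n0.lab = 28  [C.fin * 3 + 19]
32. n0.lim = 8  [c.val - 22]
33. n0.depth = false  [C.fin > 3]

24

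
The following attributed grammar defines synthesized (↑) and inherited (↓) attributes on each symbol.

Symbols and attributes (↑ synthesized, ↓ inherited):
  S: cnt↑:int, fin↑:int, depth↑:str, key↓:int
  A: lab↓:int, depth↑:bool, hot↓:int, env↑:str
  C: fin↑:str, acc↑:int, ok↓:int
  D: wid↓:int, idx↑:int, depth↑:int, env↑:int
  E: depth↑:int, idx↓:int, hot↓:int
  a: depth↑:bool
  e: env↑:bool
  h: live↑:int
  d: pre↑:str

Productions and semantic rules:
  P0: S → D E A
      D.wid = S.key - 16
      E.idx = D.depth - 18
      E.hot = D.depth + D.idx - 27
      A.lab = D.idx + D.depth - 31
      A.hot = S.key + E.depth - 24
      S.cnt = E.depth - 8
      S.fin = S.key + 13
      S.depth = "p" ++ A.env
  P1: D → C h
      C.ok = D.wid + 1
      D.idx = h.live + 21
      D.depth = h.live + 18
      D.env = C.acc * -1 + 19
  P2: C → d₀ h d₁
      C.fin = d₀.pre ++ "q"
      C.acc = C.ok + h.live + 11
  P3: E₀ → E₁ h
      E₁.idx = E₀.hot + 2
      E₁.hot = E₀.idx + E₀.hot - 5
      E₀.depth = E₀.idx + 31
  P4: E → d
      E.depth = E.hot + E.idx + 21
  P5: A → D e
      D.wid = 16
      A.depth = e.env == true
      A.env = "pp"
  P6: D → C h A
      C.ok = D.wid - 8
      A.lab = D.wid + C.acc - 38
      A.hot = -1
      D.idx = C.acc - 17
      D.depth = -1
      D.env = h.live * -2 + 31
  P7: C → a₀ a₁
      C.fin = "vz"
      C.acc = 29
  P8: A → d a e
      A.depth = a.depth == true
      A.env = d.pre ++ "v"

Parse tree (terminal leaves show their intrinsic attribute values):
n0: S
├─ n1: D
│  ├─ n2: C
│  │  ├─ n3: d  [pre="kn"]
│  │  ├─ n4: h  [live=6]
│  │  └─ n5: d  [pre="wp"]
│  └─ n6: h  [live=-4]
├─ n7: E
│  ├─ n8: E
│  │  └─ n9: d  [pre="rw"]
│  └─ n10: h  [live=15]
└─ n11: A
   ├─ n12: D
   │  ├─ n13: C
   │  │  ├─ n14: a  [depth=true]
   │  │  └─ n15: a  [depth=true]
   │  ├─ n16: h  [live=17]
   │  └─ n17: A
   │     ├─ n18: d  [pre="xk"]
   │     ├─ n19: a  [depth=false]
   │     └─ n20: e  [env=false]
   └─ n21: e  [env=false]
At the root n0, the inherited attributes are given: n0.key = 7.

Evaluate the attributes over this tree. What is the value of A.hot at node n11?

1. n0.key = 7  [given at root]
2. n1.wid = -9  [S.key - 16]
3. n2.ok = -8  [D.wid + 1]
4. n3.pre = "kn"  [terminal]
5. n4.live = 6  [terminal]
6. n5.pre = "wp"  [terminal]
7. n2.fin = "knq"  [d₀.pre ++ "q"]
8. n2.acc = 9  [C.ok + h.live + 11]
9. n6.live = -4  [terminal]
10. n1.idx = 17  [h.live + 21]
11. n1.depth = 14  [h.live + 18]
12. n1.env = 10  [C.acc * -1 + 19]
13. n7.idx = -4  [D.depth - 18]
14. n7.hot = 4  [D.depth + D.idx - 27]
15. n8.idx = 6  [E₀.hot + 2]
16. n8.hot = -5  [E₀.idx + E₀.hot - 5]
17. n9.pre = "rw"  [terminal]
18. n8.depth = 22  [E.hot + E.idx + 21]
19. n10.live = 15  [terminal]
20. n7.depth = 27  [E₀.idx + 31]
21. n11.lab = 0  [D.idx + D.depth - 31]
22. n11.hot = 10  [S.key + E.depth - 24]
23. n12.wid = 16  [16]
24. n13.ok = 8  [D.wid - 8]
25. n14.depth = true  [terminal]
26. n15.depth = true  [terminal]
27. n13.fin = "vz"  ["vz"]
28. n13.acc = 29  [29]
29. n16.live = 17  [terminal]
30. n17.lab = 7  [D.wid + C.acc - 38]
31. n17.hot = -1  [-1]
32. n18.pre = "xk"  [terminal]
33. n19.depth = false  [terminal]
34. n20.env = false  [terminal]
35. n17.depth = false  [a.depth == true]
36. n17.env = "xkv"  [d.pre ++ "v"]
37. n12.idx = 12  [C.acc - 17]
38. n12.depth = -1  [-1]
39. n12.env = -3  [h.live * -2 + 31]
40. n21.env = false  [terminal]
41. n11.depth = false  [e.env == true]
42. n11.env = "pp"  ["pp"]
43. n0.cnt = 19  [E.depth - 8]
44. n0.fin = 20  [S.key + 13]
45. n0.depth = "ppp"  ["p" ++ A.env]

10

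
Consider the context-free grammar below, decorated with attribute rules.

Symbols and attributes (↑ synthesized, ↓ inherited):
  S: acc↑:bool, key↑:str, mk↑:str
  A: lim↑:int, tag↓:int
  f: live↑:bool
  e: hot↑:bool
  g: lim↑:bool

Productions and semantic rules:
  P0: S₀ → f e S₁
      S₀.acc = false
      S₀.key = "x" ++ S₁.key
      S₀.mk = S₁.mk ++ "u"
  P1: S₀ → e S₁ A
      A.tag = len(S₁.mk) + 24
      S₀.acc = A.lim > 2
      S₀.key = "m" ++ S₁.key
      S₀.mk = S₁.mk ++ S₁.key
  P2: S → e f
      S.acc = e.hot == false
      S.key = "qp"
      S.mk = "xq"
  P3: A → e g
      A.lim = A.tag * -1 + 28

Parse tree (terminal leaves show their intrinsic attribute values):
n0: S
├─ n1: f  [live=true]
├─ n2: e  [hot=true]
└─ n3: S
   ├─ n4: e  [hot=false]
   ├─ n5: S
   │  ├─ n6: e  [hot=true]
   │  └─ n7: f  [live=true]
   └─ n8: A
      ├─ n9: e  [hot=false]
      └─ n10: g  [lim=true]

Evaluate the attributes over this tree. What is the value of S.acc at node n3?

1. n1.live = true  [terminal]
2. n2.hot = true  [terminal]
3. n4.hot = false  [terminal]
4. n6.hot = true  [terminal]
5. n7.live = true  [terminal]
6. n5.acc = false  [e.hot == false]
7. n5.key = "qp"  ["qp"]
8. n5.mk = "xq"  ["xq"]
9. n8.tag = 26  [len(S₁.mk) + 24]
10. n9.hot = false  [terminal]
11. n10.lim = true  [terminal]
12. n8.lim = 2  [A.tag * -1 + 28]
13. n3.acc = false  [A.lim > 2]
14. n3.key = "mqp"  ["m" ++ S₁.key]
15. n3.mk = "xqqp"  [S₁.mk ++ S₁.key]
16. n0.acc = false  [false]
17. n0.key = "xmqp"  ["x" ++ S₁.key]
18. n0.mk = "xqqpu"  [S₁.mk ++ "u"]

false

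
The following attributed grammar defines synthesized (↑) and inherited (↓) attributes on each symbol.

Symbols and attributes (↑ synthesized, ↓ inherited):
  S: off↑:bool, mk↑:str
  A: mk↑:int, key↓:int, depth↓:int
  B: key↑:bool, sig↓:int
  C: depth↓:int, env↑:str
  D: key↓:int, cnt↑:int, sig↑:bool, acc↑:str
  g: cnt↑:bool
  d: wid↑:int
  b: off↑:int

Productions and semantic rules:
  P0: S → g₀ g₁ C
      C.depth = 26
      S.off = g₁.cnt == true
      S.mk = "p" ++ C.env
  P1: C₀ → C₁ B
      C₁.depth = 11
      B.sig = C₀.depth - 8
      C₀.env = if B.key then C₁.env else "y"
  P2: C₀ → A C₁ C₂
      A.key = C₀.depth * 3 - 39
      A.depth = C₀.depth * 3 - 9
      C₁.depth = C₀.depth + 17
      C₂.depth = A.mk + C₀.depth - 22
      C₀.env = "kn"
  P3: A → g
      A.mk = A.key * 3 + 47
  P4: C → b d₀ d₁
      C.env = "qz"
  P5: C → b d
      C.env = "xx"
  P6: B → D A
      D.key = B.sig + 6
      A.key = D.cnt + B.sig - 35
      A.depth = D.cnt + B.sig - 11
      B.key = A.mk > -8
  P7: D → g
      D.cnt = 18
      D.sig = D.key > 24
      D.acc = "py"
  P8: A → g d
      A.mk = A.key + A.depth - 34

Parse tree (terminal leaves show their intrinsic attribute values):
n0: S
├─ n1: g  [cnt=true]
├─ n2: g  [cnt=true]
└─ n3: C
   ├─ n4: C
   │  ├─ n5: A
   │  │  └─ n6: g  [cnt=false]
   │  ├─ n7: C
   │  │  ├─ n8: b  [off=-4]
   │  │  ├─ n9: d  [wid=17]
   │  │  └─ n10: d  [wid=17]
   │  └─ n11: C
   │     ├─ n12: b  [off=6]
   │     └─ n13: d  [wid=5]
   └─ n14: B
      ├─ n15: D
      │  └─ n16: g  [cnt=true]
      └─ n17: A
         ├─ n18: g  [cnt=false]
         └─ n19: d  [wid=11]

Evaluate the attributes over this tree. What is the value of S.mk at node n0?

"py"

1. n1.cnt = true  [terminal]
2. n2.cnt = true  [terminal]
3. n3.depth = 26  [26]
4. n4.depth = 11  [11]
5. n5.key = -6  [C₀.depth * 3 - 39]
6. n5.depth = 24  [C₀.depth * 3 - 9]
7. n6.cnt = false  [terminal]
8. n5.mk = 29  [A.key * 3 + 47]
9. n7.depth = 28  [C₀.depth + 17]
10. n8.off = -4  [terminal]
11. n9.wid = 17  [terminal]
12. n10.wid = 17  [terminal]
13. n7.env = "qz"  ["qz"]
14. n11.depth = 18  [A.mk + C₀.depth - 22]
15. n12.off = 6  [terminal]
16. n13.wid = 5  [terminal]
17. n11.env = "xx"  ["xx"]
18. n4.env = "kn"  ["kn"]
19. n14.sig = 18  [C₀.depth - 8]
20. n15.key = 24  [B.sig + 6]
21. n16.cnt = true  [terminal]
22. n15.cnt = 18  [18]
23. n15.sig = false  [D.key > 24]
24. n15.acc = "py"  ["py"]
25. n17.key = 1  [D.cnt + B.sig - 35]
26. n17.depth = 25  [D.cnt + B.sig - 11]
27. n18.cnt = false  [terminal]
28. n19.wid = 11  [terminal]
29. n17.mk = -8  [A.key + A.depth - 34]
30. n14.key = false  [A.mk > -8]
31. n3.env = "y"  [if B.key then C₁.env else "y"]
32. n0.off = true  [g₁.cnt == true]
33. n0.mk = "py"  ["p" ++ C.env]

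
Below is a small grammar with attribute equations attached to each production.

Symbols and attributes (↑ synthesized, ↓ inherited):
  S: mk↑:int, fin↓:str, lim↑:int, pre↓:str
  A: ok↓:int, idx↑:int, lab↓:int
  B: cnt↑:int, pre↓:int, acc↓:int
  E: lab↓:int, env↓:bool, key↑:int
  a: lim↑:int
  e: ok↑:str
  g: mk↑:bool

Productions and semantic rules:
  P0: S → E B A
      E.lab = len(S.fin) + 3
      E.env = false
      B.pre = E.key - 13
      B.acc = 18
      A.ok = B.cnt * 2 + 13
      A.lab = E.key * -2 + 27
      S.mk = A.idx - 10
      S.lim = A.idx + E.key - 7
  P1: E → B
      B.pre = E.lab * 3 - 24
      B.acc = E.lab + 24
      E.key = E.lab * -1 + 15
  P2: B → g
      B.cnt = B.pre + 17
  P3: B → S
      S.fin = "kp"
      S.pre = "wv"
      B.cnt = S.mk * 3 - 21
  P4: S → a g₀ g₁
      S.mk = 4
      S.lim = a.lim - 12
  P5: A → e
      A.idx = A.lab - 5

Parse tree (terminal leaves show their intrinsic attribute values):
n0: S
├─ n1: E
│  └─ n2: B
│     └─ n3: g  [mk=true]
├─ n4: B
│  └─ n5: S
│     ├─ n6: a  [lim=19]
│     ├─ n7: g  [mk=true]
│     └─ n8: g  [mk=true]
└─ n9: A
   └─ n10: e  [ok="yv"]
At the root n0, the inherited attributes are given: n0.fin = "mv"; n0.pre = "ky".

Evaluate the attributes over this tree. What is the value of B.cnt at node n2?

1. n0.fin = "mv"  [given at root]
2. n0.pre = "ky"  [given at root]
3. n1.lab = 5  [len(S.fin) + 3]
4. n1.env = false  [false]
5. n2.pre = -9  [E.lab * 3 - 24]
6. n2.acc = 29  [E.lab + 24]
7. n3.mk = true  [terminal]
8. n2.cnt = 8  [B.pre + 17]
9. n1.key = 10  [E.lab * -1 + 15]
10. n4.pre = -3  [E.key - 13]
11. n4.acc = 18  [18]
12. n5.fin = "kp"  ["kp"]
13. n5.pre = "wv"  ["wv"]
14. n6.lim = 19  [terminal]
15. n7.mk = true  [terminal]
16. n8.mk = true  [terminal]
17. n5.mk = 4  [4]
18. n5.lim = 7  [a.lim - 12]
19. n4.cnt = -9  [S.mk * 3 - 21]
20. n9.ok = -5  [B.cnt * 2 + 13]
21. n9.lab = 7  [E.key * -2 + 27]
22. n10.ok = "yv"  [terminal]
23. n9.idx = 2  [A.lab - 5]
24. n0.mk = -8  [A.idx - 10]
25. n0.lim = 5  [A.idx + E.key - 7]

8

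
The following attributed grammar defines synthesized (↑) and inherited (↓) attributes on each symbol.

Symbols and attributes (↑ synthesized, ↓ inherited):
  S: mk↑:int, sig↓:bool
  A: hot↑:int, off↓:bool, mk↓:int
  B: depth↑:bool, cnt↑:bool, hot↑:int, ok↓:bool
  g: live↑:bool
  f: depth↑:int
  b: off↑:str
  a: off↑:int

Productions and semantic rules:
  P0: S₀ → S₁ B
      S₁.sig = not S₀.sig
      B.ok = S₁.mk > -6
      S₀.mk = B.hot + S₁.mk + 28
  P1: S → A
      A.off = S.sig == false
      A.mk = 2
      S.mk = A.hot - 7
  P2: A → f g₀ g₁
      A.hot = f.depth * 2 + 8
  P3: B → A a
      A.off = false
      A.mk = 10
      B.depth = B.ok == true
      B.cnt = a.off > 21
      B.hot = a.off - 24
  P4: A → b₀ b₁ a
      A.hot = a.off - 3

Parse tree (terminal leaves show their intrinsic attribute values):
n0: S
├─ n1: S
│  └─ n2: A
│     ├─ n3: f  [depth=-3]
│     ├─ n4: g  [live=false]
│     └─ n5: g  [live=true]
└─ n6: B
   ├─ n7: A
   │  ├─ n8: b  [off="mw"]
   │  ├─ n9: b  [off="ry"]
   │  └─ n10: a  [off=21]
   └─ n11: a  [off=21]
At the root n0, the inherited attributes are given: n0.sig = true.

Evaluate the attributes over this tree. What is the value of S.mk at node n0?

20

1. n0.sig = true  [given at root]
2. n1.sig = false  [not S₀.sig]
3. n2.off = true  [S.sig == false]
4. n2.mk = 2  [2]
5. n3.depth = -3  [terminal]
6. n4.live = false  [terminal]
7. n5.live = true  [terminal]
8. n2.hot = 2  [f.depth * 2 + 8]
9. n1.mk = -5  [A.hot - 7]
10. n6.ok = true  [S₁.mk > -6]
11. n7.off = false  [false]
12. n7.mk = 10  [10]
13. n8.off = "mw"  [terminal]
14. n9.off = "ry"  [terminal]
15. n10.off = 21  [terminal]
16. n7.hot = 18  [a.off - 3]
17. n11.off = 21  [terminal]
18. n6.depth = true  [B.ok == true]
19. n6.cnt = false  [a.off > 21]
20. n6.hot = -3  [a.off - 24]
21. n0.mk = 20  [B.hot + S₁.mk + 28]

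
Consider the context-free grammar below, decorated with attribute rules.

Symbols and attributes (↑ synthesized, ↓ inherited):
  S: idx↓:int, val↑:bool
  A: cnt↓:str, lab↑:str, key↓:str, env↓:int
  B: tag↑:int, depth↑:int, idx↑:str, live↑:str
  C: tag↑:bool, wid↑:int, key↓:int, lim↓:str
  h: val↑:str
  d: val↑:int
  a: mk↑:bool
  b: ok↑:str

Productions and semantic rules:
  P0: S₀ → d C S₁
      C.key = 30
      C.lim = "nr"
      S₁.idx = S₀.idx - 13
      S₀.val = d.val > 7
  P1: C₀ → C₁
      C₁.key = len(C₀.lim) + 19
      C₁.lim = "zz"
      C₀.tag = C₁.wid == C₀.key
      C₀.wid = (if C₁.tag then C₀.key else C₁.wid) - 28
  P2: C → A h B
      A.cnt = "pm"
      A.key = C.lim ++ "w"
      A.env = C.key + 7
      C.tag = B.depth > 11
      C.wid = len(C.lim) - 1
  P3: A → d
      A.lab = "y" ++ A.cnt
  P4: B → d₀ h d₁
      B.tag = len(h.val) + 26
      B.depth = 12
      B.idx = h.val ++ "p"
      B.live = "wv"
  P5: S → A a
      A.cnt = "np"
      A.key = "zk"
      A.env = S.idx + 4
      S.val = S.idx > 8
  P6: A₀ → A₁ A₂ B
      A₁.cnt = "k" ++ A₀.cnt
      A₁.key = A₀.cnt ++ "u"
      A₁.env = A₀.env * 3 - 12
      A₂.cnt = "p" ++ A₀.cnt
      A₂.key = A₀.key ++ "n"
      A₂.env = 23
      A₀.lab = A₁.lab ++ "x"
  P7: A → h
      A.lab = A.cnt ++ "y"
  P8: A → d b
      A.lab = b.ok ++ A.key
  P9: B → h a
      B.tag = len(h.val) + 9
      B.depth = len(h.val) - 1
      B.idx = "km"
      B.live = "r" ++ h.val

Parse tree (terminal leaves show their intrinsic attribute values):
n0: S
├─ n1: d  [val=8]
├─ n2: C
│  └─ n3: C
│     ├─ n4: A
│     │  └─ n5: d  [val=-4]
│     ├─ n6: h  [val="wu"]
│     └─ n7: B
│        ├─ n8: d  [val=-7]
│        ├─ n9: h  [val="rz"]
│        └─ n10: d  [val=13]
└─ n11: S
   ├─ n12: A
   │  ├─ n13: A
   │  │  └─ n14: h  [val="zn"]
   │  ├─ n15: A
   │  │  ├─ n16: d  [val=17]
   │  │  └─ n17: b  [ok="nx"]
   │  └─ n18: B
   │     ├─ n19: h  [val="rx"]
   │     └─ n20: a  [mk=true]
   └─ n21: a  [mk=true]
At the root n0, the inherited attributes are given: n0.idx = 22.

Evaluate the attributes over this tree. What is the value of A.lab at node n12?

"knpyx"

1. n0.idx = 22  [given at root]
2. n1.val = 8  [terminal]
3. n2.key = 30  [30]
4. n2.lim = "nr"  ["nr"]
5. n3.key = 21  [len(C₀.lim) + 19]
6. n3.lim = "zz"  ["zz"]
7. n4.cnt = "pm"  ["pm"]
8. n4.key = "zzw"  [C.lim ++ "w"]
9. n4.env = 28  [C.key + 7]
10. n5.val = -4  [terminal]
11. n4.lab = "ypm"  ["y" ++ A.cnt]
12. n6.val = "wu"  [terminal]
13. n8.val = -7  [terminal]
14. n9.val = "rz"  [terminal]
15. n10.val = 13  [terminal]
16. n7.tag = 28  [len(h.val) + 26]
17. n7.depth = 12  [12]
18. n7.idx = "rzp"  [h.val ++ "p"]
19. n7.live = "wv"  ["wv"]
20. n3.tag = true  [B.depth > 11]
21. n3.wid = 1  [len(C.lim) - 1]
22. n2.tag = false  [C₁.wid == C₀.key]
23. n2.wid = 2  [(if C₁.tag then C₀.key else C₁.wid) - 28]
24. n11.idx = 9  [S₀.idx - 13]
25. n12.cnt = "np"  ["np"]
26. n12.key = "zk"  ["zk"]
27. n12.env = 13  [S.idx + 4]
28. n13.cnt = "knp"  ["k" ++ A₀.cnt]
29. n13.key = "npu"  [A₀.cnt ++ "u"]
30. n13.env = 27  [A₀.env * 3 - 12]
31. n14.val = "zn"  [terminal]
32. n13.lab = "knpy"  [A.cnt ++ "y"]
33. n15.cnt = "pnp"  ["p" ++ A₀.cnt]
34. n15.key = "zkn"  [A₀.key ++ "n"]
35. n15.env = 23  [23]
36. n16.val = 17  [terminal]
37. n17.ok = "nx"  [terminal]
38. n15.lab = "nxzkn"  [b.ok ++ A.key]
39. n19.val = "rx"  [terminal]
40. n20.mk = true  [terminal]
41. n18.tag = 11  [len(h.val) + 9]
42. n18.depth = 1  [len(h.val) - 1]
43. n18.idx = "km"  ["km"]
44. n18.live = "rrx"  ["r" ++ h.val]
45. n12.lab = "knpyx"  [A₁.lab ++ "x"]
46. n21.mk = true  [terminal]
47. n11.val = true  [S.idx > 8]
48. n0.val = true  [d.val > 7]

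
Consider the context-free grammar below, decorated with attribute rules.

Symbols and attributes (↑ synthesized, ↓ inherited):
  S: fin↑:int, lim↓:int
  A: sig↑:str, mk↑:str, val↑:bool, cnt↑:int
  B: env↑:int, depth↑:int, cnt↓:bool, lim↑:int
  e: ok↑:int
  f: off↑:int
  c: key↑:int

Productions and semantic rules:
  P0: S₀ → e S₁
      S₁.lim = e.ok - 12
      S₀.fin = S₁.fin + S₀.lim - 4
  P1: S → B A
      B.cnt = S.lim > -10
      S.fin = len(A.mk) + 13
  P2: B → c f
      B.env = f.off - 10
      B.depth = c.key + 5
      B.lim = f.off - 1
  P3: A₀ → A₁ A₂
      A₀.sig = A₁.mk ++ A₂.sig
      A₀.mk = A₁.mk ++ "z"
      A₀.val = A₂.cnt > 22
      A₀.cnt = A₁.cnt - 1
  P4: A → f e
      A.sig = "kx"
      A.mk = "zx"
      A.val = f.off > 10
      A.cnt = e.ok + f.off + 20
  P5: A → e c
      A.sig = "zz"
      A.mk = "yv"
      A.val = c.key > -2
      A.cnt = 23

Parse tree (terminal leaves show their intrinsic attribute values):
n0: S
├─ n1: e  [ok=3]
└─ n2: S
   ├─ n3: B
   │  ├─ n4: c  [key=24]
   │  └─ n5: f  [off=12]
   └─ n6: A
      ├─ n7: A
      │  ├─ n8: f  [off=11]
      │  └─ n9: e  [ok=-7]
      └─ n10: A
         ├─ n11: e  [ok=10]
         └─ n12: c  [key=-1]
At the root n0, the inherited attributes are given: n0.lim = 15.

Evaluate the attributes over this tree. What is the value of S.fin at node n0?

1. n0.lim = 15  [given at root]
2. n1.ok = 3  [terminal]
3. n2.lim = -9  [e.ok - 12]
4. n3.cnt = true  [S.lim > -10]
5. n4.key = 24  [terminal]
6. n5.off = 12  [terminal]
7. n3.env = 2  [f.off - 10]
8. n3.depth = 29  [c.key + 5]
9. n3.lim = 11  [f.off - 1]
10. n8.off = 11  [terminal]
11. n9.ok = -7  [terminal]
12. n7.sig = "kx"  ["kx"]
13. n7.mk = "zx"  ["zx"]
14. n7.val = true  [f.off > 10]
15. n7.cnt = 24  [e.ok + f.off + 20]
16. n11.ok = 10  [terminal]
17. n12.key = -1  [terminal]
18. n10.sig = "zz"  ["zz"]
19. n10.mk = "yv"  ["yv"]
20. n10.val = true  [c.key > -2]
21. n10.cnt = 23  [23]
22. n6.sig = "zxzz"  [A₁.mk ++ A₂.sig]
23. n6.mk = "zxz"  [A₁.mk ++ "z"]
24. n6.val = true  [A₂.cnt > 22]
25. n6.cnt = 23  [A₁.cnt - 1]
26. n2.fin = 16  [len(A.mk) + 13]
27. n0.fin = 27  [S₁.fin + S₀.lim - 4]

27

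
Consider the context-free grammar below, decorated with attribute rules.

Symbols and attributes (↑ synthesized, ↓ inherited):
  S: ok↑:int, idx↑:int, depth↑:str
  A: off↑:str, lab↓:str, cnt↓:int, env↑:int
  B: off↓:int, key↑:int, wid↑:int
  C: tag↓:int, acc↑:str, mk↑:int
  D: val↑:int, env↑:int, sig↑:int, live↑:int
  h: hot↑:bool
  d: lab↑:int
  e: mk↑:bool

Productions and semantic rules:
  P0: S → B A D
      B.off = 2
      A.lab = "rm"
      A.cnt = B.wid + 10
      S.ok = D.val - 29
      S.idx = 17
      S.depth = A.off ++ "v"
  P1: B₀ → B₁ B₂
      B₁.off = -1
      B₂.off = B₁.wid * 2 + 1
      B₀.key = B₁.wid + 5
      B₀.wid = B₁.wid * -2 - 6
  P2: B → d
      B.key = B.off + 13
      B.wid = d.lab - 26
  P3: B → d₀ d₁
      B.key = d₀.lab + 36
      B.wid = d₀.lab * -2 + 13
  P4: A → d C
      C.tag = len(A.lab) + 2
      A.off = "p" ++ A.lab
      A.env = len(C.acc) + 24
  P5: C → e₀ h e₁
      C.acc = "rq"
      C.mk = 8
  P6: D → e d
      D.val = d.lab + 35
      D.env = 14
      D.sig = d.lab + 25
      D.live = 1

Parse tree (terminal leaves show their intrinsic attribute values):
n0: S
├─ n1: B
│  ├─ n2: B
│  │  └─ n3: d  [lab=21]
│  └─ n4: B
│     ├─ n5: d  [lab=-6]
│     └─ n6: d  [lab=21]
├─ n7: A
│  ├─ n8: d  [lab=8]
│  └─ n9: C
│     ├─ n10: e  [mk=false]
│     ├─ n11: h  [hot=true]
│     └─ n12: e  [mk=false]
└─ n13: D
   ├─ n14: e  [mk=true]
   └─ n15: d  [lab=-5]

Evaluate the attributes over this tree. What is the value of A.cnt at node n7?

14

1. n1.off = 2  [2]
2. n2.off = -1  [-1]
3. n3.lab = 21  [terminal]
4. n2.key = 12  [B.off + 13]
5. n2.wid = -5  [d.lab - 26]
6. n4.off = -9  [B₁.wid * 2 + 1]
7. n5.lab = -6  [terminal]
8. n6.lab = 21  [terminal]
9. n4.key = 30  [d₀.lab + 36]
10. n4.wid = 25  [d₀.lab * -2 + 13]
11. n1.key = 0  [B₁.wid + 5]
12. n1.wid = 4  [B₁.wid * -2 - 6]
13. n7.lab = "rm"  ["rm"]
14. n7.cnt = 14  [B.wid + 10]
15. n8.lab = 8  [terminal]
16. n9.tag = 4  [len(A.lab) + 2]
17. n10.mk = false  [terminal]
18. n11.hot = true  [terminal]
19. n12.mk = false  [terminal]
20. n9.acc = "rq"  ["rq"]
21. n9.mk = 8  [8]
22. n7.off = "prm"  ["p" ++ A.lab]
23. n7.env = 26  [len(C.acc) + 24]
24. n14.mk = true  [terminal]
25. n15.lab = -5  [terminal]
26. n13.val = 30  [d.lab + 35]
27. n13.env = 14  [14]
28. n13.sig = 20  [d.lab + 25]
29. n13.live = 1  [1]
30. n0.ok = 1  [D.val - 29]
31. n0.idx = 17  [17]
32. n0.depth = "prmv"  [A.off ++ "v"]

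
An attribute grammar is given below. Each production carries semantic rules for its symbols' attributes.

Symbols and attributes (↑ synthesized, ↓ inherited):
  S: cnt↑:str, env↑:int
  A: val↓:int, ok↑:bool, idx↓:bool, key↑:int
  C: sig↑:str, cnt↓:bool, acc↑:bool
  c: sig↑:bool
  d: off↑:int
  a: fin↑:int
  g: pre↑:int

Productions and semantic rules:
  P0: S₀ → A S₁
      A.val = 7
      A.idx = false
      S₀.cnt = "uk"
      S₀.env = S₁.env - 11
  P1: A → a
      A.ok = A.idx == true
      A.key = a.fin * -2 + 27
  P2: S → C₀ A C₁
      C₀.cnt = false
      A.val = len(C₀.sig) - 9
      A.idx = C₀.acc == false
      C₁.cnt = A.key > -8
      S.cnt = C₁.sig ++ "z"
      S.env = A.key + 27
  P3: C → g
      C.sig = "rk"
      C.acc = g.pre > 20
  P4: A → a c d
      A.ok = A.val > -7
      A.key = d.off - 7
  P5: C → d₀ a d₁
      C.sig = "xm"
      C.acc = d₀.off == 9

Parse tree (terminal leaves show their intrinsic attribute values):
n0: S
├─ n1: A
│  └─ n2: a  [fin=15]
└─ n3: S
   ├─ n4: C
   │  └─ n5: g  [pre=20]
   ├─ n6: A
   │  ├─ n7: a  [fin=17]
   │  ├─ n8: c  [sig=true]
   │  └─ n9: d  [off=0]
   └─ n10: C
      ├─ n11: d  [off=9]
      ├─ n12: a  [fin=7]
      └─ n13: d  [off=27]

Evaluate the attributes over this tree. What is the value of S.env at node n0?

9

1. n1.val = 7  [7]
2. n1.idx = false  [false]
3. n2.fin = 15  [terminal]
4. n1.ok = false  [A.idx == true]
5. n1.key = -3  [a.fin * -2 + 27]
6. n4.cnt = false  [false]
7. n5.pre = 20  [terminal]
8. n4.sig = "rk"  ["rk"]
9. n4.acc = false  [g.pre > 20]
10. n6.val = -7  [len(C₀.sig) - 9]
11. n6.idx = true  [C₀.acc == false]
12. n7.fin = 17  [terminal]
13. n8.sig = true  [terminal]
14. n9.off = 0  [terminal]
15. n6.ok = false  [A.val > -7]
16. n6.key = -7  [d.off - 7]
17. n10.cnt = true  [A.key > -8]
18. n11.off = 9  [terminal]
19. n12.fin = 7  [terminal]
20. n13.off = 27  [terminal]
21. n10.sig = "xm"  ["xm"]
22. n10.acc = true  [d₀.off == 9]
23. n3.cnt = "xmz"  [C₁.sig ++ "z"]
24. n3.env = 20  [A.key + 27]
25. n0.cnt = "uk"  ["uk"]
26. n0.env = 9  [S₁.env - 11]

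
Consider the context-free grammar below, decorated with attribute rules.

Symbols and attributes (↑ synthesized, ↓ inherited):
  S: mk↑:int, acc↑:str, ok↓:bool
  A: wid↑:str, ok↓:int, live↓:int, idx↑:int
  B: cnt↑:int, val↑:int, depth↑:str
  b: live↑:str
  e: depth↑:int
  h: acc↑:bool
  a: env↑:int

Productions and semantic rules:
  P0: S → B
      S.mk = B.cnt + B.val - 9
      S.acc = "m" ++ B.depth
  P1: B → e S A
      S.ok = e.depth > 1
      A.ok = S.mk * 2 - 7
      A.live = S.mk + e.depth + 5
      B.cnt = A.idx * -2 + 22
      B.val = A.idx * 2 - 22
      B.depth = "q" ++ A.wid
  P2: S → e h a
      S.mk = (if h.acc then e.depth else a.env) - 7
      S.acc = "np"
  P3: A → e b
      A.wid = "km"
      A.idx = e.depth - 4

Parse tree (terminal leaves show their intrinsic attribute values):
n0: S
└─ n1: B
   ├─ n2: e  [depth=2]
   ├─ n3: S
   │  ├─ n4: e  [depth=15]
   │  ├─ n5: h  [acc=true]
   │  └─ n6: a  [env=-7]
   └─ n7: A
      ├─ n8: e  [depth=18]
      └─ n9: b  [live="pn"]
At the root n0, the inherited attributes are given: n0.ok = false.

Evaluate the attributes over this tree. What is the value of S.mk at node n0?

-9

1. n0.ok = false  [given at root]
2. n2.depth = 2  [terminal]
3. n3.ok = true  [e.depth > 1]
4. n4.depth = 15  [terminal]
5. n5.acc = true  [terminal]
6. n6.env = -7  [terminal]
7. n3.mk = 8  [(if h.acc then e.depth else a.env) - 7]
8. n3.acc = "np"  ["np"]
9. n7.ok = 9  [S.mk * 2 - 7]
10. n7.live = 15  [S.mk + e.depth + 5]
11. n8.depth = 18  [terminal]
12. n9.live = "pn"  [terminal]
13. n7.wid = "km"  ["km"]
14. n7.idx = 14  [e.depth - 4]
15. n1.cnt = -6  [A.idx * -2 + 22]
16. n1.val = 6  [A.idx * 2 - 22]
17. n1.depth = "qkm"  ["q" ++ A.wid]
18. n0.mk = -9  [B.cnt + B.val - 9]
19. n0.acc = "mqkm"  ["m" ++ B.depth]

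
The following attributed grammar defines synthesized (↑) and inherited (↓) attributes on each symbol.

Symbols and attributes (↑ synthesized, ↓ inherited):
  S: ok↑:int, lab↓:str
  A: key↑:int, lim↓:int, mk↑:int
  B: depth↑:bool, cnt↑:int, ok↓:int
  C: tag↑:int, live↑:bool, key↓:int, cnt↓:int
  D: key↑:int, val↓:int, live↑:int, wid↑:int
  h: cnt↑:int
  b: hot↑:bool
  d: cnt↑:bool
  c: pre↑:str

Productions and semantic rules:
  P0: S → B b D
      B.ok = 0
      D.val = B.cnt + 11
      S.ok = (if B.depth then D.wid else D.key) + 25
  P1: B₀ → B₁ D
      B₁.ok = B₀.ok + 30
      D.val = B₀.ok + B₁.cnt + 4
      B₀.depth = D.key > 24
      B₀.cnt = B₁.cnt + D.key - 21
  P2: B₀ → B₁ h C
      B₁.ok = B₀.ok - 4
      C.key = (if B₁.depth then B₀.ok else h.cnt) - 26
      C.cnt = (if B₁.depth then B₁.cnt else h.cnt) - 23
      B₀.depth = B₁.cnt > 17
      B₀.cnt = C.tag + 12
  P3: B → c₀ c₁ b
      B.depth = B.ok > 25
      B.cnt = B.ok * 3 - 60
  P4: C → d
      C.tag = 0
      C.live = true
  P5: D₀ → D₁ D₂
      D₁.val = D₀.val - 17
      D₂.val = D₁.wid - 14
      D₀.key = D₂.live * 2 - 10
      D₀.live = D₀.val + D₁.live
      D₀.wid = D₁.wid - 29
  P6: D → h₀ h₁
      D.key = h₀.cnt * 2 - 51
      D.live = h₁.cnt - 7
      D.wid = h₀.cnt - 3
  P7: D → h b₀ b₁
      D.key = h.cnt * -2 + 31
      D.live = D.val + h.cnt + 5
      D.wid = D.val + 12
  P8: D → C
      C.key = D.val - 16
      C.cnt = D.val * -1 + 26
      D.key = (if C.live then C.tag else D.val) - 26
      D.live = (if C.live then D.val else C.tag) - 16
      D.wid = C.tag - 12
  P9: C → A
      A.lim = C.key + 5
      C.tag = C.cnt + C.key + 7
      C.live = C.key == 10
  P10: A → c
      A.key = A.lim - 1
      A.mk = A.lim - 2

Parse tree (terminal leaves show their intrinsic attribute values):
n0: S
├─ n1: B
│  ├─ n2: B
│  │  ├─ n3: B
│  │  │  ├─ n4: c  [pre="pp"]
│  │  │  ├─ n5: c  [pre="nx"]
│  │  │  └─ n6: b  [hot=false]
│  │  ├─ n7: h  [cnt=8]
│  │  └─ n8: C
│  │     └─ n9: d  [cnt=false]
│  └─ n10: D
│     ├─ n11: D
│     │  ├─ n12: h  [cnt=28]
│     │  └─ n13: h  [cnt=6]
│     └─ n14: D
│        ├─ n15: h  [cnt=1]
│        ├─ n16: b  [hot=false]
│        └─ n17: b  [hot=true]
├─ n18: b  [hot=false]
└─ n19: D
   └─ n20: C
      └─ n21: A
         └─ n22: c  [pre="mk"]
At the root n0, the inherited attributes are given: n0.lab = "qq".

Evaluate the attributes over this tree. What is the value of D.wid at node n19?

1. n0.lab = "qq"  [given at root]
2. n1.ok = 0  [0]
3. n2.ok = 30  [B₀.ok + 30]
4. n3.ok = 26  [B₀.ok - 4]
5. n4.pre = "pp"  [terminal]
6. n5.pre = "nx"  [terminal]
7. n6.hot = false  [terminal]
8. n3.depth = true  [B.ok > 25]
9. n3.cnt = 18  [B.ok * 3 - 60]
10. n7.cnt = 8  [terminal]
11. n8.key = 4  [(if B₁.depth then B₀.ok else h.cnt) - 26]
12. n8.cnt = -5  [(if B₁.depth then B₁.cnt else h.cnt) - 23]
13. n9.cnt = false  [terminal]
14. n8.tag = 0  [0]
15. n8.live = true  [true]
16. n2.depth = true  [B₁.cnt > 17]
17. n2.cnt = 12  [C.tag + 12]
18. n10.val = 16  [B₀.ok + B₁.cnt + 4]
19. n11.val = -1  [D₀.val - 17]
20. n12.cnt = 28  [terminal]
21. n13.cnt = 6  [terminal]
22. n11.key = 5  [h₀.cnt * 2 - 51]
23. n11.live = -1  [h₁.cnt - 7]
24. n11.wid = 25  [h₀.cnt - 3]
25. n14.val = 11  [D₁.wid - 14]
26. n15.cnt = 1  [terminal]
27. n16.hot = false  [terminal]
28. n17.hot = true  [terminal]
29. n14.key = 29  [h.cnt * -2 + 31]
30. n14.live = 17  [D.val + h.cnt + 5]
31. n14.wid = 23  [D.val + 12]
32. n10.key = 24  [D₂.live * 2 - 10]
33. n10.live = 15  [D₀.val + D₁.live]
34. n10.wid = -4  [D₁.wid - 29]
35. n1.depth = false  [D.key > 24]
36. n1.cnt = 15  [B₁.cnt + D.key - 21]
37. n18.hot = false  [terminal]
38. n19.val = 26  [B.cnt + 11]
39. n20.key = 10  [D.val - 16]
40. n20.cnt = 0  [D.val * -1 + 26]
41. n21.lim = 15  [C.key + 5]
42. n22.pre = "mk"  [terminal]
43. n21.key = 14  [A.lim - 1]
44. n21.mk = 13  [A.lim - 2]
45. n20.tag = 17  [C.cnt + C.key + 7]
46. n20.live = true  [C.key == 10]
47. n19.key = -9  [(if C.live then C.tag else D.val) - 26]
48. n19.live = 10  [(if C.live then D.val else C.tag) - 16]
49. n19.wid = 5  [C.tag - 12]
50. n0.ok = 16  [(if B.depth then D.wid else D.key) + 25]

5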